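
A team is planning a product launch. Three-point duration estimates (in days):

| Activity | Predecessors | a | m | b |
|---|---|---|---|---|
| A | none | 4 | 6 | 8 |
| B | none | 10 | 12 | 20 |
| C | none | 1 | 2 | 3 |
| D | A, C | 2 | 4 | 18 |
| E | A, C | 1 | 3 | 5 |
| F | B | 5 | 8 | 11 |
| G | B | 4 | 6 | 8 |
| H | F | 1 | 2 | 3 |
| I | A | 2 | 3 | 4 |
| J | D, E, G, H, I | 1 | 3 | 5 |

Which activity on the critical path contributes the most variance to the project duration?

te_A = (4 + 4·6 + 8)/6 = 36/6 = 6; σ²_A = ((8−4)/6)² = 0.444
te_B = (10 + 4·12 + 20)/6 = 78/6 = 13; σ²_B = ((20−10)/6)² = 2.778
te_C = (1 + 4·2 + 3)/6 = 12/6 = 2; σ²_C = ((3−1)/6)² = 0.111
te_D = (2 + 4·4 + 18)/6 = 36/6 = 6; σ²_D = ((18−2)/6)² = 7.111
te_E = (1 + 4·3 + 5)/6 = 18/6 = 3; σ²_E = ((5−1)/6)² = 0.444
te_F = (5 + 4·8 + 11)/6 = 48/6 = 8; σ²_F = ((11−5)/6)² = 1.000
te_G = (4 + 4·6 + 8)/6 = 36/6 = 6; σ²_G = ((8−4)/6)² = 0.444
te_H = (1 + 4·2 + 3)/6 = 12/6 = 2; σ²_H = ((3−1)/6)² = 0.111
te_I = (2 + 4·3 + 4)/6 = 18/6 = 3; σ²_I = ((4−2)/6)² = 0.111
te_J = (1 + 4·3 + 5)/6 = 18/6 = 3; σ²_J = ((5−1)/6)² = 0.444

Forward pass:
ES_A = 0; EF_A = 6
ES_B = 0; EF_B = 13
ES_C = 0; EF_C = 2
ES_D = max(EF_A=6, EF_C=2) = 6; EF_D = 6+6 = 12
ES_E = max(EF_A=6, EF_C=2) = 6; EF_E = 6+3 = 9
ES_F = 13; EF_F = 13+8 = 21
ES_G = 13; EF_G = 13+6 = 19
ES_H = 21; EF_H = 21+2 = 23
ES_I = 6; EF_I = 6+3 = 9
ES_J = max(EF_D=12, EF_E=9, EF_G=19, EF_H=23, EF_I=9) = 23; EF_J = 23+3 = 26
Expected project duration μ = 26 days. Critical path: B → F → H → J.

Variances on critical path: σ²_B=2.778, σ²_F=1.000, σ²_H=0.111, σ²_J=0.444.
Largest is σ²_B = 2.778.

B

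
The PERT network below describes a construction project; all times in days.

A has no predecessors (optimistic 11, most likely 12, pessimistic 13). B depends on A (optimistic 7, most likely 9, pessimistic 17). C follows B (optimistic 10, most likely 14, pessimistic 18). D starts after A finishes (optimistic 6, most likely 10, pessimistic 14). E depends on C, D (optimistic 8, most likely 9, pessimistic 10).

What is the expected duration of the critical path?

45 days

te_A = (11 + 4·12 + 13)/6 = 72/6 = 12
te_B = (7 + 4·9 + 17)/6 = 60/6 = 10
te_C = (10 + 4·14 + 18)/6 = 84/6 = 14
te_D = (6 + 4·10 + 14)/6 = 60/6 = 10
te_E = (8 + 4·9 + 10)/6 = 54/6 = 9

Forward pass:
ES_A = 0; EF_A = 12
ES_B = 12; EF_B = 12+10 = 22
ES_C = 22; EF_C = 22+14 = 36
ES_D = 12; EF_D = 12+10 = 22
ES_E = max(EF_C=36, EF_D=22) = 36; EF_E = 36+9 = 45
Expected project duration μ = 45 days. Critical path: A → B → C → E.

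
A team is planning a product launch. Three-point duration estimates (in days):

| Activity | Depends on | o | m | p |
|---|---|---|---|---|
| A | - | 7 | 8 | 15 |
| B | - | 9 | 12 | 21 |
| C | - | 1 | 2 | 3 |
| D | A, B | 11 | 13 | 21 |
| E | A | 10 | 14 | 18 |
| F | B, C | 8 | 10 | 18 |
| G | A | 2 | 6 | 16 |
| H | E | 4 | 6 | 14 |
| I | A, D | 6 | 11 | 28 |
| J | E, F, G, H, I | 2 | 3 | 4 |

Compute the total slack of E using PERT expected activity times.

te_A = (7 + 4·8 + 15)/6 = 54/6 = 9
te_B = (9 + 4·12 + 21)/6 = 78/6 = 13
te_C = (1 + 4·2 + 3)/6 = 12/6 = 2
te_D = (11 + 4·13 + 21)/6 = 84/6 = 14
te_E = (10 + 4·14 + 18)/6 = 84/6 = 14
te_F = (8 + 4·10 + 18)/6 = 66/6 = 11
te_G = (2 + 4·6 + 16)/6 = 42/6 = 7
te_H = (4 + 4·6 + 14)/6 = 42/6 = 7
te_I = (6 + 4·11 + 28)/6 = 78/6 = 13
te_J = (2 + 4·3 + 4)/6 = 18/6 = 3

Forward pass:
ES_A = 0; EF_A = 9
ES_B = 0; EF_B = 13
ES_C = 0; EF_C = 2
ES_D = max(EF_A=9, EF_B=13) = 13; EF_D = 13+14 = 27
ES_E = 9; EF_E = 9+14 = 23
ES_F = max(EF_B=13, EF_C=2) = 13; EF_F = 13+11 = 24
ES_G = 9; EF_G = 9+7 = 16
ES_H = 23; EF_H = 23+7 = 30
ES_I = max(EF_A=9, EF_D=27) = 27; EF_I = 27+13 = 40
ES_J = max(EF_E=23, EF_F=24, EF_G=16, EF_H=30, EF_I=40) = 40; EF_J = 40+3 = 43
Expected project duration μ = 43 days. Critical path: B → D → I → J.

Backward pass:
LF_J = 43; LS_J = 43−3 = 40
LF_I = LS_J = 40; LS_I = 40−13 = 27
LF_H = LS_J = 40; LS_H = 40−7 = 33
LF_G = LS_J = 40; LS_G = 40−7 = 33
LF_F = LS_J = 40; LS_F = 40−11 = 29
LF_E = min(LS_H=33, LS_J=40) = 33; LS_E = 33−14 = 19
LF_D = LS_I = 27; LS_D = 27−14 = 13
LF_C = LS_F = 29; LS_C = 29−2 = 27
LF_B = min(LS_D=13, LS_F=29) = 13; LS_B = 13−13 = 0
LF_A = min(LS_D=13, LS_E=19, LS_G=33, LS_I=27) = 13; LS_A = 13−9 = 4
Slack_E = LS_E − ES_E = 19 − 9 = 10

10 days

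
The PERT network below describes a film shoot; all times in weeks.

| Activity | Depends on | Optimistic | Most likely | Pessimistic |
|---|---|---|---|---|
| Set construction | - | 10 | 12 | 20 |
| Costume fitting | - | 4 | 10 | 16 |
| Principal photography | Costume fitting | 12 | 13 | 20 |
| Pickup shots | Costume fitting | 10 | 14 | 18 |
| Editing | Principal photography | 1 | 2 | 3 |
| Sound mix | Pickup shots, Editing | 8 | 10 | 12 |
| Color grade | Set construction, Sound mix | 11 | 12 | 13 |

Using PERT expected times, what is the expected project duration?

te_Set construction = (10 + 4·12 + 20)/6 = 78/6 = 13
te_Costume fitting = (4 + 4·10 + 16)/6 = 60/6 = 10
te_Principal photography = (12 + 4·13 + 20)/6 = 84/6 = 14
te_Pickup shots = (10 + 4·14 + 18)/6 = 84/6 = 14
te_Editing = (1 + 4·2 + 3)/6 = 12/6 = 2
te_Sound mix = (8 + 4·10 + 12)/6 = 60/6 = 10
te_Color grade = (11 + 4·12 + 13)/6 = 72/6 = 12

Forward pass:
ES_Set construction = 0; EF_Set construction = 13
ES_Costume fitting = 0; EF_Costume fitting = 10
ES_Principal photography = 10; EF_Principal photography = 10+14 = 24
ES_Pickup shots = 10; EF_Pickup shots = 10+14 = 24
ES_Editing = 24; EF_Editing = 24+2 = 26
ES_Sound mix = max(EF_Pickup shots=24, EF_Editing=26) = 26; EF_Sound mix = 26+10 = 36
ES_Color grade = max(EF_Set construction=13, EF_Sound mix=36) = 36; EF_Color grade = 36+12 = 48
Expected project duration μ = 48 weeks. Critical path: Costume fitting → Principal photography → Editing → Sound mix → Color grade.

48 weeks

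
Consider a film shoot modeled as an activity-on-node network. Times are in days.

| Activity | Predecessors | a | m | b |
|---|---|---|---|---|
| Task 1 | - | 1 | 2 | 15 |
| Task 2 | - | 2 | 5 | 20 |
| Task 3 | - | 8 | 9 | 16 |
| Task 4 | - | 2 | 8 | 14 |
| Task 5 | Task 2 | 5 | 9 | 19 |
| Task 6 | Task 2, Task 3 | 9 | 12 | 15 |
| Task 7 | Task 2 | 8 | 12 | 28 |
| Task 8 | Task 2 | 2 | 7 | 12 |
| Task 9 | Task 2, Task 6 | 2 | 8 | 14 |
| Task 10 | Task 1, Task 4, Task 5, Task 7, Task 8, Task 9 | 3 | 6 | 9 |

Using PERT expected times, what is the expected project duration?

te_Task 1 = (1 + 4·2 + 15)/6 = 24/6 = 4
te_Task 2 = (2 + 4·5 + 20)/6 = 42/6 = 7
te_Task 3 = (8 + 4·9 + 16)/6 = 60/6 = 10
te_Task 4 = (2 + 4·8 + 14)/6 = 48/6 = 8
te_Task 5 = (5 + 4·9 + 19)/6 = 60/6 = 10
te_Task 6 = (9 + 4·12 + 15)/6 = 72/6 = 12
te_Task 7 = (8 + 4·12 + 28)/6 = 84/6 = 14
te_Task 8 = (2 + 4·7 + 12)/6 = 42/6 = 7
te_Task 9 = (2 + 4·8 + 14)/6 = 48/6 = 8
te_Task 10 = (3 + 4·6 + 9)/6 = 36/6 = 6

Forward pass:
ES_Task 1 = 0; EF_Task 1 = 4
ES_Task 2 = 0; EF_Task 2 = 7
ES_Task 3 = 0; EF_Task 3 = 10
ES_Task 4 = 0; EF_Task 4 = 8
ES_Task 5 = 7; EF_Task 5 = 7+10 = 17
ES_Task 6 = max(EF_Task 2=7, EF_Task 3=10) = 10; EF_Task 6 = 10+12 = 22
ES_Task 7 = 7; EF_Task 7 = 7+14 = 21
ES_Task 8 = 7; EF_Task 8 = 7+7 = 14
ES_Task 9 = max(EF_Task 2=7, EF_Task 6=22) = 22; EF_Task 9 = 22+8 = 30
ES_Task 10 = max(EF_Task 1=4, EF_Task 4=8, EF_Task 5=17, EF_Task 7=21, EF_Task 8=14, EF_Task 9=30) = 30; EF_Task 10 = 30+6 = 36
Expected project duration μ = 36 days. Critical path: Task 3 → Task 6 → Task 9 → Task 10.

36 days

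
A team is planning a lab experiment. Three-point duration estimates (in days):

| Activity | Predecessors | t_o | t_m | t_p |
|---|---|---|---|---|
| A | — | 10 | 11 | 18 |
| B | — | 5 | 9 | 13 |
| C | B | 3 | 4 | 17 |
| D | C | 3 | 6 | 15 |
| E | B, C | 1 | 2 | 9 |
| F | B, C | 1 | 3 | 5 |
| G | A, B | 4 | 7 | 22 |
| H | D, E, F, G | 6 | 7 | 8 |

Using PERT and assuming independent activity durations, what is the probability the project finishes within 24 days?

te_A = (10 + 4·11 + 18)/6 = 72/6 = 12; σ²_A = ((18−10)/6)² = 1.778
te_B = (5 + 4·9 + 13)/6 = 54/6 = 9; σ²_B = ((13−5)/6)² = 1.778
te_C = (3 + 4·4 + 17)/6 = 36/6 = 6; σ²_C = ((17−3)/6)² = 5.444
te_D = (3 + 4·6 + 15)/6 = 42/6 = 7; σ²_D = ((15−3)/6)² = 4.000
te_E = (1 + 4·2 + 9)/6 = 18/6 = 3; σ²_E = ((9−1)/6)² = 1.778
te_F = (1 + 4·3 + 5)/6 = 18/6 = 3; σ²_F = ((5−1)/6)² = 0.444
te_G = (4 + 4·7 + 22)/6 = 54/6 = 9; σ²_G = ((22−4)/6)² = 9.000
te_H = (6 + 4·7 + 8)/6 = 42/6 = 7; σ²_H = ((8−6)/6)² = 0.111

Forward pass:
ES_A = 0; EF_A = 12
ES_B = 0; EF_B = 9
ES_C = 9; EF_C = 9+6 = 15
ES_D = 15; EF_D = 15+7 = 22
ES_E = max(EF_B=9, EF_C=15) = 15; EF_E = 15+3 = 18
ES_F = max(EF_B=9, EF_C=15) = 15; EF_F = 15+3 = 18
ES_G = max(EF_A=12, EF_B=9) = 12; EF_G = 12+9 = 21
ES_H = max(EF_D=22, EF_E=18, EF_F=18, EF_G=21) = 22; EF_H = 22+7 = 29
Expected project duration μ = 29 days. Critical path: B → C → D → H.

Variance along critical path = 1.778 + 5.444 + 4.000 + 0.111 = 11.333; σ = √11.333 = 3.367 days.
Z = (24 − 29) / 3.367 = -1.485
P(T ≤ 24) = Φ(-1.485) ≈ 0.069

0.069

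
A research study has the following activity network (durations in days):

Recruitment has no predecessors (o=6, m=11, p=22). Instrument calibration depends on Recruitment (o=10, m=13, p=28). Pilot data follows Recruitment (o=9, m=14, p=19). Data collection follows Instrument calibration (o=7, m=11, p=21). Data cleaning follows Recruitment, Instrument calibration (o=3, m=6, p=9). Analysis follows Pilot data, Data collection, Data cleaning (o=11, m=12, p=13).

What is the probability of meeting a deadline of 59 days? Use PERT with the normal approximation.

te_Recruitment = (6 + 4·11 + 22)/6 = 72/6 = 12; σ²_Recruitment = ((22−6)/6)² = 7.111
te_Instrument calibration = (10 + 4·13 + 28)/6 = 90/6 = 15; σ²_Instrument calibration = ((28−10)/6)² = 9.000
te_Pilot data = (9 + 4·14 + 19)/6 = 84/6 = 14; σ²_Pilot data = ((19−9)/6)² = 2.778
te_Data collection = (7 + 4·11 + 21)/6 = 72/6 = 12; σ²_Data collection = ((21−7)/6)² = 5.444
te_Data cleaning = (3 + 4·6 + 9)/6 = 36/6 = 6; σ²_Data cleaning = ((9−3)/6)² = 1.000
te_Analysis = (11 + 4·12 + 13)/6 = 72/6 = 12; σ²_Analysis = ((13−11)/6)² = 0.111

Forward pass:
ES_Recruitment = 0; EF_Recruitment = 12
ES_Instrument calibration = 12; EF_Instrument calibration = 12+15 = 27
ES_Pilot data = 12; EF_Pilot data = 12+14 = 26
ES_Data collection = 27; EF_Data collection = 27+12 = 39
ES_Data cleaning = max(EF_Recruitment=12, EF_Instrument calibration=27) = 27; EF_Data cleaning = 27+6 = 33
ES_Analysis = max(EF_Pilot data=26, EF_Data collection=39, EF_Data cleaning=33) = 39; EF_Analysis = 39+12 = 51
Expected project duration μ = 51 days. Critical path: Recruitment → Instrument calibration → Data collection → Analysis.

Variance along critical path = 7.111 + 9.000 + 5.444 + 0.111 = 21.667; σ = √21.667 = 4.655 days.
Z = (59 − 51) / 4.655 = 1.719
P(T ≤ 59) = Φ(1.719) ≈ 0.957

0.957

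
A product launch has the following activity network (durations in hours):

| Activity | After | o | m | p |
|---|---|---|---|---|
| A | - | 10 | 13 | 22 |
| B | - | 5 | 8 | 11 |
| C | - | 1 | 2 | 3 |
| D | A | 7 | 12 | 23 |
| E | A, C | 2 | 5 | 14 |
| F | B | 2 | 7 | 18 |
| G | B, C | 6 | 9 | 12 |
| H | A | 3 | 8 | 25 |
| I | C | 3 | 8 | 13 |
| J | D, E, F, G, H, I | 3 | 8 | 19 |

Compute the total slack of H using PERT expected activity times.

te_A = (10 + 4·13 + 22)/6 = 84/6 = 14
te_B = (5 + 4·8 + 11)/6 = 48/6 = 8
te_C = (1 + 4·2 + 3)/6 = 12/6 = 2
te_D = (7 + 4·12 + 23)/6 = 78/6 = 13
te_E = (2 + 4·5 + 14)/6 = 36/6 = 6
te_F = (2 + 4·7 + 18)/6 = 48/6 = 8
te_G = (6 + 4·9 + 12)/6 = 54/6 = 9
te_H = (3 + 4·8 + 25)/6 = 60/6 = 10
te_I = (3 + 4·8 + 13)/6 = 48/6 = 8
te_J = (3 + 4·8 + 19)/6 = 54/6 = 9

Forward pass:
ES_A = 0; EF_A = 14
ES_B = 0; EF_B = 8
ES_C = 0; EF_C = 2
ES_D = 14; EF_D = 14+13 = 27
ES_E = max(EF_A=14, EF_C=2) = 14; EF_E = 14+6 = 20
ES_F = 8; EF_F = 8+8 = 16
ES_G = max(EF_B=8, EF_C=2) = 8; EF_G = 8+9 = 17
ES_H = 14; EF_H = 14+10 = 24
ES_I = 2; EF_I = 2+8 = 10
ES_J = max(EF_D=27, EF_E=20, EF_F=16, EF_G=17, EF_H=24, EF_I=10) = 27; EF_J = 27+9 = 36
Expected project duration μ = 36 hours. Critical path: A → D → J.

Backward pass:
LF_J = 36; LS_J = 36−9 = 27
LF_I = LS_J = 27; LS_I = 27−8 = 19
LF_H = LS_J = 27; LS_H = 27−10 = 17
LF_G = LS_J = 27; LS_G = 27−9 = 18
LF_F = LS_J = 27; LS_F = 27−8 = 19
LF_E = LS_J = 27; LS_E = 27−6 = 21
LF_D = LS_J = 27; LS_D = 27−13 = 14
LF_C = min(LS_E=21, LS_G=18, LS_I=19) = 18; LS_C = 18−2 = 16
LF_B = min(LS_F=19, LS_G=18) = 18; LS_B = 18−8 = 10
LF_A = min(LS_D=14, LS_E=21, LS_H=17) = 14; LS_A = 14−14 = 0
Slack_H = LS_H − ES_H = 17 − 14 = 3

3 hours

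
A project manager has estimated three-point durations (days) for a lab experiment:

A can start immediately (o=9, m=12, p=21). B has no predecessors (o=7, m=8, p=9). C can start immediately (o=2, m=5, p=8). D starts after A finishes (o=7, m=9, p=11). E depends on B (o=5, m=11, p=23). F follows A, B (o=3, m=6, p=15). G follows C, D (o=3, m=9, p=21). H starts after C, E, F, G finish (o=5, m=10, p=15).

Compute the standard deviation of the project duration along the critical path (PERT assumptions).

4.03 days

te_A = (9 + 4·12 + 21)/6 = 78/6 = 13; σ²_A = ((21−9)/6)² = 4.000
te_B = (7 + 4·8 + 9)/6 = 48/6 = 8; σ²_B = ((9−7)/6)² = 0.111
te_C = (2 + 4·5 + 8)/6 = 30/6 = 5; σ²_C = ((8−2)/6)² = 1.000
te_D = (7 + 4·9 + 11)/6 = 54/6 = 9; σ²_D = ((11−7)/6)² = 0.444
te_E = (5 + 4·11 + 23)/6 = 72/6 = 12; σ²_E = ((23−5)/6)² = 9.000
te_F = (3 + 4·6 + 15)/6 = 42/6 = 7; σ²_F = ((15−3)/6)² = 4.000
te_G = (3 + 4·9 + 21)/6 = 60/6 = 10; σ²_G = ((21−3)/6)² = 9.000
te_H = (5 + 4·10 + 15)/6 = 60/6 = 10; σ²_H = ((15−5)/6)² = 2.778

Forward pass:
ES_A = 0; EF_A = 13
ES_B = 0; EF_B = 8
ES_C = 0; EF_C = 5
ES_D = 13; EF_D = 13+9 = 22
ES_E = 8; EF_E = 8+12 = 20
ES_F = max(EF_A=13, EF_B=8) = 13; EF_F = 13+7 = 20
ES_G = max(EF_C=5, EF_D=22) = 22; EF_G = 22+10 = 32
ES_H = max(EF_C=5, EF_E=20, EF_F=20, EF_G=32) = 32; EF_H = 32+10 = 42
Expected project duration μ = 42 days. Critical path: A → D → G → H.

Variance along critical path = 4.000 + 0.444 + 9.000 + 2.778 = 16.222
σ = √16.222 = 4.028 days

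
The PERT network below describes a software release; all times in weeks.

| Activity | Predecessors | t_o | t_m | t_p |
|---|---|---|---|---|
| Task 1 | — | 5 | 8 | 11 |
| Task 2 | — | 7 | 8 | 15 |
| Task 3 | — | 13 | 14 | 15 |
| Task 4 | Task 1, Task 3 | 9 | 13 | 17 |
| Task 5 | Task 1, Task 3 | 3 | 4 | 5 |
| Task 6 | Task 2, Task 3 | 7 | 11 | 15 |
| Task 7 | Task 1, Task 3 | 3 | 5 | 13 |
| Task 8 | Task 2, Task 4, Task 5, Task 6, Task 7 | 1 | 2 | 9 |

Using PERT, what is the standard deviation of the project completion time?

1.91 weeks

te_Task 1 = (5 + 4·8 + 11)/6 = 48/6 = 8; σ²_Task 1 = ((11−5)/6)² = 1.000
te_Task 2 = (7 + 4·8 + 15)/6 = 54/6 = 9; σ²_Task 2 = ((15−7)/6)² = 1.778
te_Task 3 = (13 + 4·14 + 15)/6 = 84/6 = 14; σ²_Task 3 = ((15−13)/6)² = 0.111
te_Task 4 = (9 + 4·13 + 17)/6 = 78/6 = 13; σ²_Task 4 = ((17−9)/6)² = 1.778
te_Task 5 = (3 + 4·4 + 5)/6 = 24/6 = 4; σ²_Task 5 = ((5−3)/6)² = 0.111
te_Task 6 = (7 + 4·11 + 15)/6 = 66/6 = 11; σ²_Task 6 = ((15−7)/6)² = 1.778
te_Task 7 = (3 + 4·5 + 13)/6 = 36/6 = 6; σ²_Task 7 = ((13−3)/6)² = 2.778
te_Task 8 = (1 + 4·2 + 9)/6 = 18/6 = 3; σ²_Task 8 = ((9−1)/6)² = 1.778

Forward pass:
ES_Task 1 = 0; EF_Task 1 = 8
ES_Task 2 = 0; EF_Task 2 = 9
ES_Task 3 = 0; EF_Task 3 = 14
ES_Task 4 = max(EF_Task 1=8, EF_Task 3=14) = 14; EF_Task 4 = 14+13 = 27
ES_Task 5 = max(EF_Task 1=8, EF_Task 3=14) = 14; EF_Task 5 = 14+4 = 18
ES_Task 6 = max(EF_Task 2=9, EF_Task 3=14) = 14; EF_Task 6 = 14+11 = 25
ES_Task 7 = max(EF_Task 1=8, EF_Task 3=14) = 14; EF_Task 7 = 14+6 = 20
ES_Task 8 = max(EF_Task 2=9, EF_Task 4=27, EF_Task 5=18, EF_Task 6=25, EF_Task 7=20) = 27; EF_Task 8 = 27+3 = 30
Expected project duration μ = 30 weeks. Critical path: Task 3 → Task 4 → Task 8.

Variance along critical path = 0.111 + 1.778 + 1.778 = 3.667
σ = √3.667 = 1.915 weeks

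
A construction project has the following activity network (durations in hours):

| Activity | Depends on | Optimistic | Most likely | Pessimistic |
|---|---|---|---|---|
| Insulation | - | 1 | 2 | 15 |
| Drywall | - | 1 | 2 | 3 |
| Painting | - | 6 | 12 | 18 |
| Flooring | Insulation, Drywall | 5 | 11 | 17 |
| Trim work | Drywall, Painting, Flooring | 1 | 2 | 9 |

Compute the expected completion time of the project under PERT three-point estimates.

18 hours

te_Insulation = (1 + 4·2 + 15)/6 = 24/6 = 4
te_Drywall = (1 + 4·2 + 3)/6 = 12/6 = 2
te_Painting = (6 + 4·12 + 18)/6 = 72/6 = 12
te_Flooring = (5 + 4·11 + 17)/6 = 66/6 = 11
te_Trim work = (1 + 4·2 + 9)/6 = 18/6 = 3

Forward pass:
ES_Insulation = 0; EF_Insulation = 4
ES_Drywall = 0; EF_Drywall = 2
ES_Painting = 0; EF_Painting = 12
ES_Flooring = max(EF_Insulation=4, EF_Drywall=2) = 4; EF_Flooring = 4+11 = 15
ES_Trim work = max(EF_Drywall=2, EF_Painting=12, EF_Flooring=15) = 15; EF_Trim work = 15+3 = 18
Expected project duration μ = 18 hours. Critical path: Insulation → Flooring → Trim work.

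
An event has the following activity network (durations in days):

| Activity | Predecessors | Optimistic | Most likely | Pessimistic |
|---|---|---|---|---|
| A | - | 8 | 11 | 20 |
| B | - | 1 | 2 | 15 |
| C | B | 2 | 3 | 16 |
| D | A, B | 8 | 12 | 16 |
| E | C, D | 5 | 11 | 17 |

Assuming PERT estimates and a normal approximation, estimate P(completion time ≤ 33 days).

0.261

te_A = (8 + 4·11 + 20)/6 = 72/6 = 12; σ²_A = ((20−8)/6)² = 4.000
te_B = (1 + 4·2 + 15)/6 = 24/6 = 4; σ²_B = ((15−1)/6)² = 5.444
te_C = (2 + 4·3 + 16)/6 = 30/6 = 5; σ²_C = ((16−2)/6)² = 5.444
te_D = (8 + 4·12 + 16)/6 = 72/6 = 12; σ²_D = ((16−8)/6)² = 1.778
te_E = (5 + 4·11 + 17)/6 = 66/6 = 11; σ²_E = ((17−5)/6)² = 4.000

Forward pass:
ES_A = 0; EF_A = 12
ES_B = 0; EF_B = 4
ES_C = 4; EF_C = 4+5 = 9
ES_D = max(EF_A=12, EF_B=4) = 12; EF_D = 12+12 = 24
ES_E = max(EF_C=9, EF_D=24) = 24; EF_E = 24+11 = 35
Expected project duration μ = 35 days. Critical path: A → D → E.

Variance along critical path = 4.000 + 1.778 + 4.000 = 9.778; σ = √9.778 = 3.127 days.
Z = (33 − 35) / 3.127 = -0.640
P(T ≤ 33) = Φ(-0.640) ≈ 0.261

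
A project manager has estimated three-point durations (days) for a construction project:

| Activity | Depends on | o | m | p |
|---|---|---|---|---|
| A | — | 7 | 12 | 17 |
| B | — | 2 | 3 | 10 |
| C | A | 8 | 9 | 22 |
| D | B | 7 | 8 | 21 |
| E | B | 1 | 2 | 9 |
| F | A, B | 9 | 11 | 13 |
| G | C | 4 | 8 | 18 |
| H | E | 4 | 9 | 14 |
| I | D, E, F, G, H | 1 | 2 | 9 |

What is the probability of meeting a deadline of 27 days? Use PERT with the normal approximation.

te_A = (7 + 4·12 + 17)/6 = 72/6 = 12; σ²_A = ((17−7)/6)² = 2.778
te_B = (2 + 4·3 + 10)/6 = 24/6 = 4; σ²_B = ((10−2)/6)² = 1.778
te_C = (8 + 4·9 + 22)/6 = 66/6 = 11; σ²_C = ((22−8)/6)² = 5.444
te_D = (7 + 4·8 + 21)/6 = 60/6 = 10; σ²_D = ((21−7)/6)² = 5.444
te_E = (1 + 4·2 + 9)/6 = 18/6 = 3; σ²_E = ((9−1)/6)² = 1.778
te_F = (9 + 4·11 + 13)/6 = 66/6 = 11; σ²_F = ((13−9)/6)² = 0.444
te_G = (4 + 4·8 + 18)/6 = 54/6 = 9; σ²_G = ((18−4)/6)² = 5.444
te_H = (4 + 4·9 + 14)/6 = 54/6 = 9; σ²_H = ((14−4)/6)² = 2.778
te_I = (1 + 4·2 + 9)/6 = 18/6 = 3; σ²_I = ((9−1)/6)² = 1.778

Forward pass:
ES_A = 0; EF_A = 12
ES_B = 0; EF_B = 4
ES_C = 12; EF_C = 12+11 = 23
ES_D = 4; EF_D = 4+10 = 14
ES_E = 4; EF_E = 4+3 = 7
ES_F = max(EF_A=12, EF_B=4) = 12; EF_F = 12+11 = 23
ES_G = 23; EF_G = 23+9 = 32
ES_H = 7; EF_H = 7+9 = 16
ES_I = max(EF_D=14, EF_E=7, EF_F=23, EF_G=32, EF_H=16) = 32; EF_I = 32+3 = 35
Expected project duration μ = 35 days. Critical path: A → C → G → I.

Variance along critical path = 2.778 + 5.444 + 5.444 + 1.778 = 15.444; σ = √15.444 = 3.930 days.
Z = (27 − 35) / 3.930 = -2.036
P(T ≤ 27) = Φ(-2.036) ≈ 0.021

0.021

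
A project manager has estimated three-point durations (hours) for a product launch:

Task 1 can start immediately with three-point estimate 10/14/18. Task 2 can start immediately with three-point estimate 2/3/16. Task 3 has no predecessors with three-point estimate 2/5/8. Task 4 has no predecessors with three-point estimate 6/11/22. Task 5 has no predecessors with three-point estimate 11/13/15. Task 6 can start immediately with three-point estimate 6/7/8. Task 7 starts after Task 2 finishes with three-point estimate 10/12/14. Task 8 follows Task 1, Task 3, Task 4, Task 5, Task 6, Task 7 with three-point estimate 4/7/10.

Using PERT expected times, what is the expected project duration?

te_Task 1 = (10 + 4·14 + 18)/6 = 84/6 = 14
te_Task 2 = (2 + 4·3 + 16)/6 = 30/6 = 5
te_Task 3 = (2 + 4·5 + 8)/6 = 30/6 = 5
te_Task 4 = (6 + 4·11 + 22)/6 = 72/6 = 12
te_Task 5 = (11 + 4·13 + 15)/6 = 78/6 = 13
te_Task 6 = (6 + 4·7 + 8)/6 = 42/6 = 7
te_Task 7 = (10 + 4·12 + 14)/6 = 72/6 = 12
te_Task 8 = (4 + 4·7 + 10)/6 = 42/6 = 7

Forward pass:
ES_Task 1 = 0; EF_Task 1 = 14
ES_Task 2 = 0; EF_Task 2 = 5
ES_Task 3 = 0; EF_Task 3 = 5
ES_Task 4 = 0; EF_Task 4 = 12
ES_Task 5 = 0; EF_Task 5 = 13
ES_Task 6 = 0; EF_Task 6 = 7
ES_Task 7 = 5; EF_Task 7 = 5+12 = 17
ES_Task 8 = max(EF_Task 1=14, EF_Task 3=5, EF_Task 4=12, EF_Task 5=13, EF_Task 6=7, EF_Task 7=17) = 17; EF_Task 8 = 17+7 = 24
Expected project duration μ = 24 hours. Critical path: Task 2 → Task 7 → Task 8.

24 hours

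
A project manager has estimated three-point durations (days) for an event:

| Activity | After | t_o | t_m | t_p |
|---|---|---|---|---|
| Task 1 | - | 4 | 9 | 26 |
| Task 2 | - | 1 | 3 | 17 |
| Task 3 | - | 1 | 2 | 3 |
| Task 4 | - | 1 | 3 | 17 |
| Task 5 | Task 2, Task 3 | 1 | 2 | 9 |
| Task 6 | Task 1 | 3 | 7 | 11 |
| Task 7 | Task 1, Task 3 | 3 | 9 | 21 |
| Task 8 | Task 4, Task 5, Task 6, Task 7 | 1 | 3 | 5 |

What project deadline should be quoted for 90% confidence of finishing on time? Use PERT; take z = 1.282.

30.1 days

te_Task 1 = (4 + 4·9 + 26)/6 = 66/6 = 11; σ²_Task 1 = ((26−4)/6)² = 13.444
te_Task 2 = (1 + 4·3 + 17)/6 = 30/6 = 5; σ²_Task 2 = ((17−1)/6)² = 7.111
te_Task 3 = (1 + 4·2 + 3)/6 = 12/6 = 2; σ²_Task 3 = ((3−1)/6)² = 0.111
te_Task 4 = (1 + 4·3 + 17)/6 = 30/6 = 5; σ²_Task 4 = ((17−1)/6)² = 7.111
te_Task 5 = (1 + 4·2 + 9)/6 = 18/6 = 3; σ²_Task 5 = ((9−1)/6)² = 1.778
te_Task 6 = (3 + 4·7 + 11)/6 = 42/6 = 7; σ²_Task 6 = ((11−3)/6)² = 1.778
te_Task 7 = (3 + 4·9 + 21)/6 = 60/6 = 10; σ²_Task 7 = ((21−3)/6)² = 9.000
te_Task 8 = (1 + 4·3 + 5)/6 = 18/6 = 3; σ²_Task 8 = ((5−1)/6)² = 0.444

Forward pass:
ES_Task 1 = 0; EF_Task 1 = 11
ES_Task 2 = 0; EF_Task 2 = 5
ES_Task 3 = 0; EF_Task 3 = 2
ES_Task 4 = 0; EF_Task 4 = 5
ES_Task 5 = max(EF_Task 2=5, EF_Task 3=2) = 5; EF_Task 5 = 5+3 = 8
ES_Task 6 = 11; EF_Task 6 = 11+7 = 18
ES_Task 7 = max(EF_Task 1=11, EF_Task 3=2) = 11; EF_Task 7 = 11+10 = 21
ES_Task 8 = max(EF_Task 4=5, EF_Task 5=8, EF_Task 6=18, EF_Task 7=21) = 21; EF_Task 8 = 21+3 = 24
Expected project duration μ = 24 days. Critical path: Task 1 → Task 7 → Task 8.

Variance along critical path = 13.444 + 9.000 + 0.444 = 22.889; σ = 4.784 days.
D = μ + z·σ = 24 + 1.282·4.784 = 30.1 days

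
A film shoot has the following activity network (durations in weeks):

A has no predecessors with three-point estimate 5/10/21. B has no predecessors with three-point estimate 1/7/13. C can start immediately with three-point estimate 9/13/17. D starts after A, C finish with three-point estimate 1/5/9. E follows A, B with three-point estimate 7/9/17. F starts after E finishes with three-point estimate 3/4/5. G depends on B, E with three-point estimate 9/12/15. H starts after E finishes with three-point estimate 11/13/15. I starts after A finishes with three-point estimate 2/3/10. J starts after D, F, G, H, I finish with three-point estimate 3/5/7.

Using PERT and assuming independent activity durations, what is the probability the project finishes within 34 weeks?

0.064

te_A = (5 + 4·10 + 21)/6 = 66/6 = 11; σ²_A = ((21−5)/6)² = 7.111
te_B = (1 + 4·7 + 13)/6 = 42/6 = 7; σ²_B = ((13−1)/6)² = 4.000
te_C = (9 + 4·13 + 17)/6 = 78/6 = 13; σ²_C = ((17−9)/6)² = 1.778
te_D = (1 + 4·5 + 9)/6 = 30/6 = 5; σ²_D = ((9−1)/6)² = 1.778
te_E = (7 + 4·9 + 17)/6 = 60/6 = 10; σ²_E = ((17−7)/6)² = 2.778
te_F = (3 + 4·4 + 5)/6 = 24/6 = 4; σ²_F = ((5−3)/6)² = 0.111
te_G = (9 + 4·12 + 15)/6 = 72/6 = 12; σ²_G = ((15−9)/6)² = 1.000
te_H = (11 + 4·13 + 15)/6 = 78/6 = 13; σ²_H = ((15−11)/6)² = 0.444
te_I = (2 + 4·3 + 10)/6 = 24/6 = 4; σ²_I = ((10−2)/6)² = 1.778
te_J = (3 + 4·5 + 7)/6 = 30/6 = 5; σ²_J = ((7−3)/6)² = 0.444

Forward pass:
ES_A = 0; EF_A = 11
ES_B = 0; EF_B = 7
ES_C = 0; EF_C = 13
ES_D = max(EF_A=11, EF_C=13) = 13; EF_D = 13+5 = 18
ES_E = max(EF_A=11, EF_B=7) = 11; EF_E = 11+10 = 21
ES_F = 21; EF_F = 21+4 = 25
ES_G = max(EF_B=7, EF_E=21) = 21; EF_G = 21+12 = 33
ES_H = 21; EF_H = 21+13 = 34
ES_I = 11; EF_I = 11+4 = 15
ES_J = max(EF_D=18, EF_F=25, EF_G=33, EF_H=34, EF_I=15) = 34; EF_J = 34+5 = 39
Expected project duration μ = 39 weeks. Critical path: A → E → H → J.

Variance along critical path = 7.111 + 2.778 + 0.444 + 0.444 = 10.778; σ = √10.778 = 3.283 weeks.
Z = (34 − 39) / 3.283 = -1.523
P(T ≤ 34) = Φ(-1.523) ≈ 0.064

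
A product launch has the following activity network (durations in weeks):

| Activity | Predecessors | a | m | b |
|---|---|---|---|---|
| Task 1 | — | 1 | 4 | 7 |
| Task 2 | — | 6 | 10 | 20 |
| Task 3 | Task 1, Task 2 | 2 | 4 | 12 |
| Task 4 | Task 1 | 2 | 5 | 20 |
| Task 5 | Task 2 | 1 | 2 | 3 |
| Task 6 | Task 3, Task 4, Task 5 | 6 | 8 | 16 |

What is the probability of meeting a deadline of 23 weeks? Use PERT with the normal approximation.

te_Task 1 = (1 + 4·4 + 7)/6 = 24/6 = 4; σ²_Task 1 = ((7−1)/6)² = 1.000
te_Task 2 = (6 + 4·10 + 20)/6 = 66/6 = 11; σ²_Task 2 = ((20−6)/6)² = 5.444
te_Task 3 = (2 + 4·4 + 12)/6 = 30/6 = 5; σ²_Task 3 = ((12−2)/6)² = 2.778
te_Task 4 = (2 + 4·5 + 20)/6 = 42/6 = 7; σ²_Task 4 = ((20−2)/6)² = 9.000
te_Task 5 = (1 + 4·2 + 3)/6 = 12/6 = 2; σ²_Task 5 = ((3−1)/6)² = 0.111
te_Task 6 = (6 + 4·8 + 16)/6 = 54/6 = 9; σ²_Task 6 = ((16−6)/6)² = 2.778

Forward pass:
ES_Task 1 = 0; EF_Task 1 = 4
ES_Task 2 = 0; EF_Task 2 = 11
ES_Task 3 = max(EF_Task 1=4, EF_Task 2=11) = 11; EF_Task 3 = 11+5 = 16
ES_Task 4 = 4; EF_Task 4 = 4+7 = 11
ES_Task 5 = 11; EF_Task 5 = 11+2 = 13
ES_Task 6 = max(EF_Task 3=16, EF_Task 4=11, EF_Task 5=13) = 16; EF_Task 6 = 16+9 = 25
Expected project duration μ = 25 weeks. Critical path: Task 2 → Task 3 → Task 6.

Variance along critical path = 5.444 + 2.778 + 2.778 = 11.000; σ = √11.000 = 3.317 weeks.
Z = (23 − 25) / 3.317 = -0.603
P(T ≤ 23) = Φ(-0.603) ≈ 0.273

0.273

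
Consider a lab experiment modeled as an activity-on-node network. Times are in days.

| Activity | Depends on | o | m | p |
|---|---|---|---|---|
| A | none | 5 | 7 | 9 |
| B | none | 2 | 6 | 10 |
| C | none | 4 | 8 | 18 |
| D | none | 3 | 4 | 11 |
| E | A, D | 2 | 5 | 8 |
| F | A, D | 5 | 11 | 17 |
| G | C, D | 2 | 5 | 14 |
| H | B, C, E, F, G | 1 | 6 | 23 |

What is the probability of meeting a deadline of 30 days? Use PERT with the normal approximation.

te_A = (5 + 4·7 + 9)/6 = 42/6 = 7; σ²_A = ((9−5)/6)² = 0.444
te_B = (2 + 4·6 + 10)/6 = 36/6 = 6; σ²_B = ((10−2)/6)² = 1.778
te_C = (4 + 4·8 + 18)/6 = 54/6 = 9; σ²_C = ((18−4)/6)² = 5.444
te_D = (3 + 4·4 + 11)/6 = 30/6 = 5; σ²_D = ((11−3)/6)² = 1.778
te_E = (2 + 4·5 + 8)/6 = 30/6 = 5; σ²_E = ((8−2)/6)² = 1.000
te_F = (5 + 4·11 + 17)/6 = 66/6 = 11; σ²_F = ((17−5)/6)² = 4.000
te_G = (2 + 4·5 + 14)/6 = 36/6 = 6; σ²_G = ((14−2)/6)² = 4.000
te_H = (1 + 4·6 + 23)/6 = 48/6 = 8; σ²_H = ((23−1)/6)² = 13.444

Forward pass:
ES_A = 0; EF_A = 7
ES_B = 0; EF_B = 6
ES_C = 0; EF_C = 9
ES_D = 0; EF_D = 5
ES_E = max(EF_A=7, EF_D=5) = 7; EF_E = 7+5 = 12
ES_F = max(EF_A=7, EF_D=5) = 7; EF_F = 7+11 = 18
ES_G = max(EF_C=9, EF_D=5) = 9; EF_G = 9+6 = 15
ES_H = max(EF_B=6, EF_C=9, EF_E=12, EF_F=18, EF_G=15) = 18; EF_H = 18+8 = 26
Expected project duration μ = 26 days. Critical path: A → F → H.

Variance along critical path = 0.444 + 4.000 + 13.444 = 17.889; σ = √17.889 = 4.230 days.
Z = (30 − 26) / 4.230 = 0.946
P(T ≤ 30) = Φ(0.946) ≈ 0.828

0.828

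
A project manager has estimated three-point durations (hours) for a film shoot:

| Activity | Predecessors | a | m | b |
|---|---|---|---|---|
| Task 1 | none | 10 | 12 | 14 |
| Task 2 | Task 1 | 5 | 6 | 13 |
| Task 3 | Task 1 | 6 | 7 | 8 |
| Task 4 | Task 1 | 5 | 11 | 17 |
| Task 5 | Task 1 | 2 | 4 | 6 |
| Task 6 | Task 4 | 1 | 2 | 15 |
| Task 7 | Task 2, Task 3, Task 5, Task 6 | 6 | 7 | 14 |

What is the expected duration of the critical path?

te_Task 1 = (10 + 4·12 + 14)/6 = 72/6 = 12
te_Task 2 = (5 + 4·6 + 13)/6 = 42/6 = 7
te_Task 3 = (6 + 4·7 + 8)/6 = 42/6 = 7
te_Task 4 = (5 + 4·11 + 17)/6 = 66/6 = 11
te_Task 5 = (2 + 4·4 + 6)/6 = 24/6 = 4
te_Task 6 = (1 + 4·2 + 15)/6 = 24/6 = 4
te_Task 7 = (6 + 4·7 + 14)/6 = 48/6 = 8

Forward pass:
ES_Task 1 = 0; EF_Task 1 = 12
ES_Task 2 = 12; EF_Task 2 = 12+7 = 19
ES_Task 3 = 12; EF_Task 3 = 12+7 = 19
ES_Task 4 = 12; EF_Task 4 = 12+11 = 23
ES_Task 5 = 12; EF_Task 5 = 12+4 = 16
ES_Task 6 = 23; EF_Task 6 = 23+4 = 27
ES_Task 7 = max(EF_Task 2=19, EF_Task 3=19, EF_Task 5=16, EF_Task 6=27) = 27; EF_Task 7 = 27+8 = 35
Expected project duration μ = 35 hours. Critical path: Task 1 → Task 4 → Task 6 → Task 7.

35 hours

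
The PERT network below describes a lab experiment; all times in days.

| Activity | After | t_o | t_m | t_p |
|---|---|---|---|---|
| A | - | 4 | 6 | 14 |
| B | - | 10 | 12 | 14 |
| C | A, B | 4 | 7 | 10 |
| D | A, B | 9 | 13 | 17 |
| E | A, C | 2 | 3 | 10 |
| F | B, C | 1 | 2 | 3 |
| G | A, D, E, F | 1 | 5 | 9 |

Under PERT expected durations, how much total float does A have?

5 days

te_A = (4 + 4·6 + 14)/6 = 42/6 = 7
te_B = (10 + 4·12 + 14)/6 = 72/6 = 12
te_C = (4 + 4·7 + 10)/6 = 42/6 = 7
te_D = (9 + 4·13 + 17)/6 = 78/6 = 13
te_E = (2 + 4·3 + 10)/6 = 24/6 = 4
te_F = (1 + 4·2 + 3)/6 = 12/6 = 2
te_G = (1 + 4·5 + 9)/6 = 30/6 = 5

Forward pass:
ES_A = 0; EF_A = 7
ES_B = 0; EF_B = 12
ES_C = max(EF_A=7, EF_B=12) = 12; EF_C = 12+7 = 19
ES_D = max(EF_A=7, EF_B=12) = 12; EF_D = 12+13 = 25
ES_E = max(EF_A=7, EF_C=19) = 19; EF_E = 19+4 = 23
ES_F = max(EF_B=12, EF_C=19) = 19; EF_F = 19+2 = 21
ES_G = max(EF_A=7, EF_D=25, EF_E=23, EF_F=21) = 25; EF_G = 25+5 = 30
Expected project duration μ = 30 days. Critical path: B → D → G.

Backward pass:
LF_G = 30; LS_G = 30−5 = 25
LF_F = LS_G = 25; LS_F = 25−2 = 23
LF_E = LS_G = 25; LS_E = 25−4 = 21
LF_D = LS_G = 25; LS_D = 25−13 = 12
LF_C = min(LS_E=21, LS_F=23) = 21; LS_C = 21−7 = 14
LF_B = min(LS_C=14, LS_D=12, LS_F=23) = 12; LS_B = 12−12 = 0
LF_A = min(LS_C=14, LS_D=12, LS_E=21, LS_G=25) = 12; LS_A = 12−7 = 5
Slack_A = LS_A − ES_A = 5 − 0 = 5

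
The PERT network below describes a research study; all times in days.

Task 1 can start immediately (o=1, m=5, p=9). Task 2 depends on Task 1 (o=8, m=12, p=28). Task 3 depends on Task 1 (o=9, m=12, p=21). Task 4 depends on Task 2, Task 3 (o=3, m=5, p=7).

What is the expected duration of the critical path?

te_Task 1 = (1 + 4·5 + 9)/6 = 30/6 = 5
te_Task 2 = (8 + 4·12 + 28)/6 = 84/6 = 14
te_Task 3 = (9 + 4·12 + 21)/6 = 78/6 = 13
te_Task 4 = (3 + 4·5 + 7)/6 = 30/6 = 5

Forward pass:
ES_Task 1 = 0; EF_Task 1 = 5
ES_Task 2 = 5; EF_Task 2 = 5+14 = 19
ES_Task 3 = 5; EF_Task 3 = 5+13 = 18
ES_Task 4 = max(EF_Task 2=19, EF_Task 3=18) = 19; EF_Task 4 = 19+5 = 24
Expected project duration μ = 24 days. Critical path: Task 1 → Task 2 → Task 4.

24 days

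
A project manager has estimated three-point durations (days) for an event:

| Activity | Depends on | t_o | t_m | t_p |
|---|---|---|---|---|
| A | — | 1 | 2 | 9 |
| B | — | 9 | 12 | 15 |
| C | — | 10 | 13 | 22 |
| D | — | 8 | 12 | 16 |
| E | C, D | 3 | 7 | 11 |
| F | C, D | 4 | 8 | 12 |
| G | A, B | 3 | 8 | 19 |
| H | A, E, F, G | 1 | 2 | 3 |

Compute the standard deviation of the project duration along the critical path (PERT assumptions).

te_A = (1 + 4·2 + 9)/6 = 18/6 = 3; σ²_A = ((9−1)/6)² = 1.778
te_B = (9 + 4·12 + 15)/6 = 72/6 = 12; σ²_B = ((15−9)/6)² = 1.000
te_C = (10 + 4·13 + 22)/6 = 84/6 = 14; σ²_C = ((22−10)/6)² = 4.000
te_D = (8 + 4·12 + 16)/6 = 72/6 = 12; σ²_D = ((16−8)/6)² = 1.778
te_E = (3 + 4·7 + 11)/6 = 42/6 = 7; σ²_E = ((11−3)/6)² = 1.778
te_F = (4 + 4·8 + 12)/6 = 48/6 = 8; σ²_F = ((12−4)/6)² = 1.778
te_G = (3 + 4·8 + 19)/6 = 54/6 = 9; σ²_G = ((19−3)/6)² = 7.111
te_H = (1 + 4·2 + 3)/6 = 12/6 = 2; σ²_H = ((3−1)/6)² = 0.111

Forward pass:
ES_A = 0; EF_A = 3
ES_B = 0; EF_B = 12
ES_C = 0; EF_C = 14
ES_D = 0; EF_D = 12
ES_E = max(EF_C=14, EF_D=12) = 14; EF_E = 14+7 = 21
ES_F = max(EF_C=14, EF_D=12) = 14; EF_F = 14+8 = 22
ES_G = max(EF_A=3, EF_B=12) = 12; EF_G = 12+9 = 21
ES_H = max(EF_A=3, EF_E=21, EF_F=22, EF_G=21) = 22; EF_H = 22+2 = 24
Expected project duration μ = 24 days. Critical path: C → F → H.

Variance along critical path = 4.000 + 1.778 + 0.111 = 5.889
σ = √5.889 = 2.427 days

2.43 days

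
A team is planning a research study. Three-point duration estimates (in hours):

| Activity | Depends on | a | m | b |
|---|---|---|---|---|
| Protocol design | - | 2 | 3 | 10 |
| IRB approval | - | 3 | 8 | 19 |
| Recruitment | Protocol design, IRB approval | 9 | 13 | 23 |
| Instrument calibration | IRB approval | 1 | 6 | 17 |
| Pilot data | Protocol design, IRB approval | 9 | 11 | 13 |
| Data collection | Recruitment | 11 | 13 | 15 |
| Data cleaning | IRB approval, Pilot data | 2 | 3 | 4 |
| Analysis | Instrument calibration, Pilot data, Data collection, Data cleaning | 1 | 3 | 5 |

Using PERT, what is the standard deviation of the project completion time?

3.67 hours

te_Protocol design = (2 + 4·3 + 10)/6 = 24/6 = 4; σ²_Protocol design = ((10−2)/6)² = 1.778
te_IRB approval = (3 + 4·8 + 19)/6 = 54/6 = 9; σ²_IRB approval = ((19−3)/6)² = 7.111
te_Recruitment = (9 + 4·13 + 23)/6 = 84/6 = 14; σ²_Recruitment = ((23−9)/6)² = 5.444
te_Instrument calibration = (1 + 4·6 + 17)/6 = 42/6 = 7; σ²_Instrument calibration = ((17−1)/6)² = 7.111
te_Pilot data = (9 + 4·11 + 13)/6 = 66/6 = 11; σ²_Pilot data = ((13−9)/6)² = 0.444
te_Data collection = (11 + 4·13 + 15)/6 = 78/6 = 13; σ²_Data collection = ((15−11)/6)² = 0.444
te_Data cleaning = (2 + 4·3 + 4)/6 = 18/6 = 3; σ²_Data cleaning = ((4−2)/6)² = 0.111
te_Analysis = (1 + 4·3 + 5)/6 = 18/6 = 3; σ²_Analysis = ((5−1)/6)² = 0.444

Forward pass:
ES_Protocol design = 0; EF_Protocol design = 4
ES_IRB approval = 0; EF_IRB approval = 9
ES_Recruitment = max(EF_Protocol design=4, EF_IRB approval=9) = 9; EF_Recruitment = 9+14 = 23
ES_Instrument calibration = 9; EF_Instrument calibration = 9+7 = 16
ES_Pilot data = max(EF_Protocol design=4, EF_IRB approval=9) = 9; EF_Pilot data = 9+11 = 20
ES_Data collection = 23; EF_Data collection = 23+13 = 36
ES_Data cleaning = max(EF_IRB approval=9, EF_Pilot data=20) = 20; EF_Data cleaning = 20+3 = 23
ES_Analysis = max(EF_Instrument calibration=16, EF_Pilot data=20, EF_Data collection=36, EF_Data cleaning=23) = 36; EF_Analysis = 36+3 = 39
Expected project duration μ = 39 hours. Critical path: IRB approval → Recruitment → Data collection → Analysis.

Variance along critical path = 7.111 + 5.444 + 0.444 + 0.444 = 13.444
σ = √13.444 = 3.667 hours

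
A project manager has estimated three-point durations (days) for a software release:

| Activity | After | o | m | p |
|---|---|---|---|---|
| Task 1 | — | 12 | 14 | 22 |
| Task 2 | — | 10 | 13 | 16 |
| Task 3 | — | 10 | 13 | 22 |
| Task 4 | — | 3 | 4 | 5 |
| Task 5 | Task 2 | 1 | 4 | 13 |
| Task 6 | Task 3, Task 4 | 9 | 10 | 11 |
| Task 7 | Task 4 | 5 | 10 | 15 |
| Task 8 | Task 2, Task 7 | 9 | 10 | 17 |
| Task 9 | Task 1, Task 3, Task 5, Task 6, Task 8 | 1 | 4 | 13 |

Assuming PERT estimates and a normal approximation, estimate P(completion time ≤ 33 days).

0.846

te_Task 1 = (12 + 4·14 + 22)/6 = 90/6 = 15; σ²_Task 1 = ((22−12)/6)² = 2.778
te_Task 2 = (10 + 4·13 + 16)/6 = 78/6 = 13; σ²_Task 2 = ((16−10)/6)² = 1.000
te_Task 3 = (10 + 4·13 + 22)/6 = 84/6 = 14; σ²_Task 3 = ((22−10)/6)² = 4.000
te_Task 4 = (3 + 4·4 + 5)/6 = 24/6 = 4; σ²_Task 4 = ((5−3)/6)² = 0.111
te_Task 5 = (1 + 4·4 + 13)/6 = 30/6 = 5; σ²_Task 5 = ((13−1)/6)² = 4.000
te_Task 6 = (9 + 4·10 + 11)/6 = 60/6 = 10; σ²_Task 6 = ((11−9)/6)² = 0.111
te_Task 7 = (5 + 4·10 + 15)/6 = 60/6 = 10; σ²_Task 7 = ((15−5)/6)² = 2.778
te_Task 8 = (9 + 4·10 + 17)/6 = 66/6 = 11; σ²_Task 8 = ((17−9)/6)² = 1.778
te_Task 9 = (1 + 4·4 + 13)/6 = 30/6 = 5; σ²_Task 9 = ((13−1)/6)² = 4.000

Forward pass:
ES_Task 1 = 0; EF_Task 1 = 15
ES_Task 2 = 0; EF_Task 2 = 13
ES_Task 3 = 0; EF_Task 3 = 14
ES_Task 4 = 0; EF_Task 4 = 4
ES_Task 5 = 13; EF_Task 5 = 13+5 = 18
ES_Task 6 = max(EF_Task 3=14, EF_Task 4=4) = 14; EF_Task 6 = 14+10 = 24
ES_Task 7 = 4; EF_Task 7 = 4+10 = 14
ES_Task 8 = max(EF_Task 2=13, EF_Task 7=14) = 14; EF_Task 8 = 14+11 = 25
ES_Task 9 = max(EF_Task 1=15, EF_Task 3=14, EF_Task 5=18, EF_Task 6=24, EF_Task 8=25) = 25; EF_Task 9 = 25+5 = 30
Expected project duration μ = 30 days. Critical path: Task 4 → Task 7 → Task 8 → Task 9.

Variance along critical path = 0.111 + 2.778 + 1.778 + 4.000 = 8.667; σ = √8.667 = 2.944 days.
Z = (33 − 30) / 2.944 = 1.019
P(T ≤ 33) = Φ(1.019) ≈ 0.846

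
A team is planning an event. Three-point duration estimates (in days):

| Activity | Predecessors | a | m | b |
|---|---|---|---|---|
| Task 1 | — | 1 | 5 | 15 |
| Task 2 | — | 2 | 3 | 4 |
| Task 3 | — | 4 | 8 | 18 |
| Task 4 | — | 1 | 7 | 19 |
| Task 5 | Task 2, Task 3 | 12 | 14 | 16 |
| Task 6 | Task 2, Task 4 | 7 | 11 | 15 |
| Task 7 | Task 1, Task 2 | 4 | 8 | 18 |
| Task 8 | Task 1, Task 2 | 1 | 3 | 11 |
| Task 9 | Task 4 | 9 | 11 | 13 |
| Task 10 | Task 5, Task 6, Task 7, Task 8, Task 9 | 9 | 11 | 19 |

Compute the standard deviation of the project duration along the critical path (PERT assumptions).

te_Task 1 = (1 + 4·5 + 15)/6 = 36/6 = 6; σ²_Task 1 = ((15−1)/6)² = 5.444
te_Task 2 = (2 + 4·3 + 4)/6 = 18/6 = 3; σ²_Task 2 = ((4−2)/6)² = 0.111
te_Task 3 = (4 + 4·8 + 18)/6 = 54/6 = 9; σ²_Task 3 = ((18−4)/6)² = 5.444
te_Task 4 = (1 + 4·7 + 19)/6 = 48/6 = 8; σ²_Task 4 = ((19−1)/6)² = 9.000
te_Task 5 = (12 + 4·14 + 16)/6 = 84/6 = 14; σ²_Task 5 = ((16−12)/6)² = 0.444
te_Task 6 = (7 + 4·11 + 15)/6 = 66/6 = 11; σ²_Task 6 = ((15−7)/6)² = 1.778
te_Task 7 = (4 + 4·8 + 18)/6 = 54/6 = 9; σ²_Task 7 = ((18−4)/6)² = 5.444
te_Task 8 = (1 + 4·3 + 11)/6 = 24/6 = 4; σ²_Task 8 = ((11−1)/6)² = 2.778
te_Task 9 = (9 + 4·11 + 13)/6 = 66/6 = 11; σ²_Task 9 = ((13−9)/6)² = 0.444
te_Task 10 = (9 + 4·11 + 19)/6 = 72/6 = 12; σ²_Task 10 = ((19−9)/6)² = 2.778

Forward pass:
ES_Task 1 = 0; EF_Task 1 = 6
ES_Task 2 = 0; EF_Task 2 = 3
ES_Task 3 = 0; EF_Task 3 = 9
ES_Task 4 = 0; EF_Task 4 = 8
ES_Task 5 = max(EF_Task 2=3, EF_Task 3=9) = 9; EF_Task 5 = 9+14 = 23
ES_Task 6 = max(EF_Task 2=3, EF_Task 4=8) = 8; EF_Task 6 = 8+11 = 19
ES_Task 7 = max(EF_Task 1=6, EF_Task 2=3) = 6; EF_Task 7 = 6+9 = 15
ES_Task 8 = max(EF_Task 1=6, EF_Task 2=3) = 6; EF_Task 8 = 6+4 = 10
ES_Task 9 = 8; EF_Task 9 = 8+11 = 19
ES_Task 10 = max(EF_Task 5=23, EF_Task 6=19, EF_Task 7=15, EF_Task 8=10, EF_Task 9=19) = 23; EF_Task 10 = 23+12 = 35
Expected project duration μ = 35 days. Critical path: Task 3 → Task 5 → Task 10.

Variance along critical path = 5.444 + 0.444 + 2.778 = 8.667
σ = √8.667 = 2.944 days

2.94 days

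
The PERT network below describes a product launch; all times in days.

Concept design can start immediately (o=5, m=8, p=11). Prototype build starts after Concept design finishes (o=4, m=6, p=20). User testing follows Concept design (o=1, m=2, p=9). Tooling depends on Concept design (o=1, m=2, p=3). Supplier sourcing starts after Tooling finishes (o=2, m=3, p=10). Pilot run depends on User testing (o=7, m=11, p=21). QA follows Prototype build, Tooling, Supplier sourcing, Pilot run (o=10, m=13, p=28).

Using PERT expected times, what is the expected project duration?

38 days

te_Concept design = (5 + 4·8 + 11)/6 = 48/6 = 8
te_Prototype build = (4 + 4·6 + 20)/6 = 48/6 = 8
te_User testing = (1 + 4·2 + 9)/6 = 18/6 = 3
te_Tooling = (1 + 4·2 + 3)/6 = 12/6 = 2
te_Supplier sourcing = (2 + 4·3 + 10)/6 = 24/6 = 4
te_Pilot run = (7 + 4·11 + 21)/6 = 72/6 = 12
te_QA = (10 + 4·13 + 28)/6 = 90/6 = 15

Forward pass:
ES_Concept design = 0; EF_Concept design = 8
ES_Prototype build = 8; EF_Prototype build = 8+8 = 16
ES_User testing = 8; EF_User testing = 8+3 = 11
ES_Tooling = 8; EF_Tooling = 8+2 = 10
ES_Supplier sourcing = 10; EF_Supplier sourcing = 10+4 = 14
ES_Pilot run = 11; EF_Pilot run = 11+12 = 23
ES_QA = max(EF_Prototype build=16, EF_Tooling=10, EF_Supplier sourcing=14, EF_Pilot run=23) = 23; EF_QA = 23+15 = 38
Expected project duration μ = 38 days. Critical path: Concept design → User testing → Pilot run → QA.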